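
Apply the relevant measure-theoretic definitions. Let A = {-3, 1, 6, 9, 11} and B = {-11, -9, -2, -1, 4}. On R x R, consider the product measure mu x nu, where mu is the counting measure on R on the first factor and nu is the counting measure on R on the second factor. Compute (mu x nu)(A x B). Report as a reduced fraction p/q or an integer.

For a measurable rectangle A x B, the product measure satisfies
  (mu x nu)(A x B) = mu(A) * nu(B).
  mu(A) = 5.
  nu(B) = 5.
  (mu x nu)(A x B) = 5 * 5 = 25.

25


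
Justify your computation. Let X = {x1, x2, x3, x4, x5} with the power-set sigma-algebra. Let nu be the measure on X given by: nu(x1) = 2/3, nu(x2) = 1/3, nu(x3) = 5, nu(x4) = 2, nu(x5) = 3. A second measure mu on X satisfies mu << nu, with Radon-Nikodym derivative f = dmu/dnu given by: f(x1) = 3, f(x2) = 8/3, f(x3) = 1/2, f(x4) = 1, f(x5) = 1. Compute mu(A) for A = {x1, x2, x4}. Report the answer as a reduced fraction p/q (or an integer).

By the defining property of the Radon-Nikodym derivative, for every measurable set A,
  mu(A) = integral_A f dnu.
Since nu is a discrete measure concentrated on the atoms of X, the integral over A reduces to the sum
  mu(A) = sum_{x in A} f(x) * nu({x}).
Computing each term:
  x1: f(x1) * nu(x1) = 3 * 2/3 = 2.
  x2: f(x2) * nu(x2) = 8/3 * 1/3 = 8/9.
  x4: f(x4) * nu(x4) = 1 * 2 = 2.
Summing: mu(A) = 2 + 8/9 + 2 = 44/9.

44/9


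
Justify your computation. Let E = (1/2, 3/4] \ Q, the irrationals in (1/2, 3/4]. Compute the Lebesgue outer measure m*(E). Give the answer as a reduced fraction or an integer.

The interval I = (1/2, 3/4] has m(I) = 3/4 - 1/2 = 1/4 (endpoints are measure-zero, so open/closed/half-open agree). Write I = (I cap Q) u (I \ Q). The rationals in I are countable, so m*(I cap Q) = 0 (cover each rational by intervals whose total length is arbitrarily small). By countable subadditivity m*(I) <= m*(I cap Q) + m*(I \ Q), hence m*(I \ Q) >= m(I) = 1/4. The reverse inequality m*(I \ Q) <= m*(I) = 1/4 is trivial since (I \ Q) is a subset of I. Therefore m*(I \ Q) = 1/4.

1/4


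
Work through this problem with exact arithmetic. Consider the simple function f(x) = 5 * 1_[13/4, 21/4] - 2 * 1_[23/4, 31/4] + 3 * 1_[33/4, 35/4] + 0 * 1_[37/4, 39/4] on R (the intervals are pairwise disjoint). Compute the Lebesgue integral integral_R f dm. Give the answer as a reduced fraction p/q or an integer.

For a simple function f = sum_i c_i * 1_{A_i} with disjoint A_i,
  integral f dm = sum_i c_i * m(A_i).
Lengths of the A_i:
  m(A_1) = 21/4 - 13/4 = 2.
  m(A_2) = 31/4 - 23/4 = 2.
  m(A_3) = 35/4 - 33/4 = 1/2.
  m(A_4) = 39/4 - 37/4 = 1/2.
Contributions c_i * m(A_i):
  (5) * (2) = 10.
  (-2) * (2) = -4.
  (3) * (1/2) = 3/2.
  (0) * (1/2) = 0.
Total: 10 - 4 + 3/2 + 0 = 15/2.

15/2


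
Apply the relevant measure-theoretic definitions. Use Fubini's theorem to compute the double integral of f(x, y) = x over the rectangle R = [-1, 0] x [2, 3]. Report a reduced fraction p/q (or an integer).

f(x, y) is a tensor product of a function of x and a function of y, and both factors are bounded continuous (hence Lebesgue integrable) on the rectangle, so Fubini's theorem applies:
  integral_R f d(m x m) = (integral_a1^b1 x dx) * (integral_a2^b2 1 dy).
Inner integral in x: integral_{-1}^{0} x dx = (0^2 - (-1)^2)/2
  = -1/2.
Inner integral in y: integral_{2}^{3} 1 dy = (3^1 - 2^1)/1
  = 1.
Product: (-1/2) * (1) = -1/2.

-1/2


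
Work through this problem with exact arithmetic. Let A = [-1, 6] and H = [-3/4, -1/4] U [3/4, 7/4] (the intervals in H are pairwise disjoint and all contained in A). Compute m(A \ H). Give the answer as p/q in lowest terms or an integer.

The ambient interval has length m(A) = 6 - (-1) = 7.
Since the holes are disjoint and sit inside A, by finite additivity
  m(H) = sum_i (b_i - a_i), and m(A \ H) = m(A) - m(H).
Computing the hole measures:
  m(H_1) = -1/4 - (-3/4) = 1/2.
  m(H_2) = 7/4 - 3/4 = 1.
Summed: m(H) = 1/2 + 1 = 3/2.
So m(A \ H) = 7 - 3/2 = 11/2.

11/2


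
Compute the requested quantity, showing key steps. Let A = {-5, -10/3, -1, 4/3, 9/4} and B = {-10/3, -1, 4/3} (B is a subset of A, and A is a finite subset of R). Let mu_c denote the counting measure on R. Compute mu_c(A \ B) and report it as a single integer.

Counting measure assigns mu_c(E) = |E| (number of elements) when E is finite. For B subset A, A \ B is the set of elements of A not in B, so |A \ B| = |A| - |B|.
|A| = 5, |B| = 3, so mu_c(A \ B) = 5 - 3 = 2.

2


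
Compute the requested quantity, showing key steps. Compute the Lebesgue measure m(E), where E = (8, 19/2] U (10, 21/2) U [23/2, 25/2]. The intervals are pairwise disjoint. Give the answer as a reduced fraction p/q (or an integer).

For pairwise disjoint intervals, m(union_i I_i) = sum_i m(I_i),
and m is invariant under swapping open/closed endpoints (single points have measure 0).
So m(E) = sum_i (b_i - a_i).
  I_1 has length 19/2 - 8 = 3/2.
  I_2 has length 21/2 - 10 = 1/2.
  I_3 has length 25/2 - 23/2 = 1.
Summing:
  m(E) = 3/2 + 1/2 + 1 = 3.

3


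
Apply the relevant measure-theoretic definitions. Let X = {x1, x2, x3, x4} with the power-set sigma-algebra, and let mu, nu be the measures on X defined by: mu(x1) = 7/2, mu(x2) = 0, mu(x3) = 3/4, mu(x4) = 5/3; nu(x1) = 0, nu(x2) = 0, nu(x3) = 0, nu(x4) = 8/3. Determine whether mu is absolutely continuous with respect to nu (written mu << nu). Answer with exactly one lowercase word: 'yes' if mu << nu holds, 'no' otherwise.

mu << nu means: every nu-null measurable set is also mu-null; equivalently, for every atom x, if nu({x}) = 0 then mu({x}) = 0.
Checking each atom:
  x1: nu = 0, mu = 7/2 > 0 -> violates mu << nu.
  x2: nu = 0, mu = 0 -> consistent with mu << nu.
  x3: nu = 0, mu = 3/4 > 0 -> violates mu << nu.
  x4: nu = 8/3 > 0 -> no constraint.
The atom(s) x1, x3 violate the condition (nu = 0 but mu > 0). Therefore mu is NOT absolutely continuous w.r.t. nu.

no


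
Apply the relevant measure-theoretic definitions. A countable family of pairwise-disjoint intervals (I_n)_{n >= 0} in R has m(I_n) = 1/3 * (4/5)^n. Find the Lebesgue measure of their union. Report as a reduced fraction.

By countable additivity of the Lebesgue measure on pairwise disjoint measurable sets,
  m(union_{n >= 0} I_n) = sum_{n >= 0} m(I_n) = sum_{n >= 0} a * r^n,
  with a = 1/3 and r = 4/5.
Since 0 < r = 4/5 < 1, the geometric series converges:
  sum_{n >= 0} a * r^n = a / (1 - r).
  = 1/3 / (1 - 4/5)
  = 1/3 / (1/5)
  = 5/3.

5/3


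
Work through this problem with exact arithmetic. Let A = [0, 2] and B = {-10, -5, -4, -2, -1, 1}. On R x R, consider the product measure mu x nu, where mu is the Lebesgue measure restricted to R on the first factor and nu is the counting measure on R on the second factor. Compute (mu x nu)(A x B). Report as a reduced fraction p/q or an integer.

For a measurable rectangle A x B, the product measure satisfies
  (mu x nu)(A x B) = mu(A) * nu(B).
  mu(A) = 2.
  nu(B) = 6.
  (mu x nu)(A x B) = 2 * 6 = 12.

12


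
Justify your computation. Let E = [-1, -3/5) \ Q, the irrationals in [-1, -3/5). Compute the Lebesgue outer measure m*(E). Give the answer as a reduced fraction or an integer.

The interval I = [-1, -3/5) has m(I) = -3/5 - (-1) = 2/5 (endpoints are measure-zero, so open/closed/half-open agree). Write I = (I cap Q) u (I \ Q). The rationals in I are countable, so m*(I cap Q) = 0 (cover each rational by intervals whose total length is arbitrarily small). By countable subadditivity m*(I) <= m*(I cap Q) + m*(I \ Q), hence m*(I \ Q) >= m(I) = 2/5. The reverse inequality m*(I \ Q) <= m*(I) = 2/5 is trivial since (I \ Q) is a subset of I. Therefore m*(I \ Q) = 2/5.

2/5


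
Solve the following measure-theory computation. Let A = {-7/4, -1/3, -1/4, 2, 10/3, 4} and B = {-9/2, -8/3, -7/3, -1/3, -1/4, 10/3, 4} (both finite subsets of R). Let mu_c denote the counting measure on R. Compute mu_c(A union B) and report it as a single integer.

Counting measure on a finite set equals cardinality. By inclusion-exclusion, |A union B| = |A| + |B| - |A cap B|.
|A| = 6, |B| = 7, |A cap B| = 4.
So mu_c(A union B) = 6 + 7 - 4 = 9.

9


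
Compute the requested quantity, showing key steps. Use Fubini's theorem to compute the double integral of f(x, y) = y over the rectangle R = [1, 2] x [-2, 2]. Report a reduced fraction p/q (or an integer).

f(x, y) is a tensor product of a function of x and a function of y, and both factors are bounded continuous (hence Lebesgue integrable) on the rectangle, so Fubini's theorem applies:
  integral_R f d(m x m) = (integral_a1^b1 1 dx) * (integral_a2^b2 y dy).
Inner integral in x: integral_{1}^{2} 1 dx = (2^1 - 1^1)/1
  = 1.
Inner integral in y: integral_{-2}^{2} y dy = (2^2 - (-2)^2)/2
  = 0.
Product: (1) * (0) = 0.

0


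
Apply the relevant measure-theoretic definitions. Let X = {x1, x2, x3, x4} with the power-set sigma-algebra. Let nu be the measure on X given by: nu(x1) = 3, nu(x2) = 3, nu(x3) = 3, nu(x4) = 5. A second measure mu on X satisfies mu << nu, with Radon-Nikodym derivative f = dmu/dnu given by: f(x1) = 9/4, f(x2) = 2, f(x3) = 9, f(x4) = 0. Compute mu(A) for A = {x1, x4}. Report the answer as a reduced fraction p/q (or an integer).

By the defining property of the Radon-Nikodym derivative, for every measurable set A,
  mu(A) = integral_A f dnu.
Since nu is a discrete measure concentrated on the atoms of X, the integral over A reduces to the sum
  mu(A) = sum_{x in A} f(x) * nu({x}).
Computing each term:
  x1: f(x1) * nu(x1) = 9/4 * 3 = 27/4.
  x4: f(x4) * nu(x4) = 0 * 5 = 0.
Summing: mu(A) = 27/4 + 0 = 27/4.

27/4


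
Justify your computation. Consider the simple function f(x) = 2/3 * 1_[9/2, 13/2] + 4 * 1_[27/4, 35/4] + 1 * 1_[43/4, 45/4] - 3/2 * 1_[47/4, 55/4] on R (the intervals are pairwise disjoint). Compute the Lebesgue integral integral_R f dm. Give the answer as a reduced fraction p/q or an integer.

For a simple function f = sum_i c_i * 1_{A_i} with disjoint A_i,
  integral f dm = sum_i c_i * m(A_i).
Lengths of the A_i:
  m(A_1) = 13/2 - 9/2 = 2.
  m(A_2) = 35/4 - 27/4 = 2.
  m(A_3) = 45/4 - 43/4 = 1/2.
  m(A_4) = 55/4 - 47/4 = 2.
Contributions c_i * m(A_i):
  (2/3) * (2) = 4/3.
  (4) * (2) = 8.
  (1) * (1/2) = 1/2.
  (-3/2) * (2) = -3.
Total: 4/3 + 8 + 1/2 - 3 = 41/6.

41/6


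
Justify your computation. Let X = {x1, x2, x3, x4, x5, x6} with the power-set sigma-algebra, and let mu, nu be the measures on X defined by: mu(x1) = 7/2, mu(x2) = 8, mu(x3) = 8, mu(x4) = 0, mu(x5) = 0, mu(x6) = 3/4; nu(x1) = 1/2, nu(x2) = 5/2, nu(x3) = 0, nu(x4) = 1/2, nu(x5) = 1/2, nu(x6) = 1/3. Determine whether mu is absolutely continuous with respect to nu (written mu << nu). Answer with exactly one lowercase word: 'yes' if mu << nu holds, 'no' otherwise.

mu << nu means: every nu-null measurable set is also mu-null; equivalently, for every atom x, if nu({x}) = 0 then mu({x}) = 0.
Checking each atom:
  x1: nu = 1/2 > 0 -> no constraint.
  x2: nu = 5/2 > 0 -> no constraint.
  x3: nu = 0, mu = 8 > 0 -> violates mu << nu.
  x4: nu = 1/2 > 0 -> no constraint.
  x5: nu = 1/2 > 0 -> no constraint.
  x6: nu = 1/3 > 0 -> no constraint.
The atom(s) x3 violate the condition (nu = 0 but mu > 0). Therefore mu is NOT absolutely continuous w.r.t. nu.

no


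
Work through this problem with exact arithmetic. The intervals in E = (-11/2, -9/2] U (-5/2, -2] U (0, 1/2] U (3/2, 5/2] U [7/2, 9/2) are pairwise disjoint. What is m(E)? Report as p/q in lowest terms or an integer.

For pairwise disjoint intervals, m(union_i I_i) = sum_i m(I_i),
and m is invariant under swapping open/closed endpoints (single points have measure 0).
So m(E) = sum_i (b_i - a_i).
  I_1 has length -9/2 - (-11/2) = 1.
  I_2 has length -2 - (-5/2) = 1/2.
  I_3 has length 1/2 - 0 = 1/2.
  I_4 has length 5/2 - 3/2 = 1.
  I_5 has length 9/2 - 7/2 = 1.
Summing:
  m(E) = 1 + 1/2 + 1/2 + 1 + 1 = 4.

4


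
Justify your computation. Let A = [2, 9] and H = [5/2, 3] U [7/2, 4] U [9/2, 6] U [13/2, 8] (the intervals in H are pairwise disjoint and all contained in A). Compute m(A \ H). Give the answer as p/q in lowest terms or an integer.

The ambient interval has length m(A) = 9 - 2 = 7.
Since the holes are disjoint and sit inside A, by finite additivity
  m(H) = sum_i (b_i - a_i), and m(A \ H) = m(A) - m(H).
Computing the hole measures:
  m(H_1) = 3 - 5/2 = 1/2.
  m(H_2) = 4 - 7/2 = 1/2.
  m(H_3) = 6 - 9/2 = 3/2.
  m(H_4) = 8 - 13/2 = 3/2.
Summed: m(H) = 1/2 + 1/2 + 3/2 + 3/2 = 4.
So m(A \ H) = 7 - 4 = 3.

3


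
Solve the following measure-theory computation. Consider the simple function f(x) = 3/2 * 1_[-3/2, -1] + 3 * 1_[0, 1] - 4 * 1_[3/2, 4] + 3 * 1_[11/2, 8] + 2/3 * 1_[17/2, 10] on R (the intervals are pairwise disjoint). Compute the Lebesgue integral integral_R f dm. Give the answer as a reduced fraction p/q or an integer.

For a simple function f = sum_i c_i * 1_{A_i} with disjoint A_i,
  integral f dm = sum_i c_i * m(A_i).
Lengths of the A_i:
  m(A_1) = -1 - (-3/2) = 1/2.
  m(A_2) = 1 - 0 = 1.
  m(A_3) = 4 - 3/2 = 5/2.
  m(A_4) = 8 - 11/2 = 5/2.
  m(A_5) = 10 - 17/2 = 3/2.
Contributions c_i * m(A_i):
  (3/2) * (1/2) = 3/4.
  (3) * (1) = 3.
  (-4) * (5/2) = -10.
  (3) * (5/2) = 15/2.
  (2/3) * (3/2) = 1.
Total: 3/4 + 3 - 10 + 15/2 + 1 = 9/4.

9/4


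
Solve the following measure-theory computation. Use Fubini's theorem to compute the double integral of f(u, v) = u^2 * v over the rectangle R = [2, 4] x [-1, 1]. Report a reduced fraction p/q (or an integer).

f(u, v) is a tensor product of a function of u and a function of v, and both factors are bounded continuous (hence Lebesgue integrable) on the rectangle, so Fubini's theorem applies:
  integral_R f d(m x m) = (integral_a1^b1 u^2 du) * (integral_a2^b2 v dv).
Inner integral in u: integral_{2}^{4} u^2 du = (4^3 - 2^3)/3
  = 56/3.
Inner integral in v: integral_{-1}^{1} v dv = (1^2 - (-1)^2)/2
  = 0.
Product: (56/3) * (0) = 0.

0


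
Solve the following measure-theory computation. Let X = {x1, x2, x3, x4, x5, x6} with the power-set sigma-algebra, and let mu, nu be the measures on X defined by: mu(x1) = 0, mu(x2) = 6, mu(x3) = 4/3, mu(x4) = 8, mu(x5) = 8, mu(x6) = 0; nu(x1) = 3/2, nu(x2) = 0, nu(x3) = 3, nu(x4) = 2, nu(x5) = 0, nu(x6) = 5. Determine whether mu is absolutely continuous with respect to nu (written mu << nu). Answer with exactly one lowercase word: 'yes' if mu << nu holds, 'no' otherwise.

mu << nu means: every nu-null measurable set is also mu-null; equivalently, for every atom x, if nu({x}) = 0 then mu({x}) = 0.
Checking each atom:
  x1: nu = 3/2 > 0 -> no constraint.
  x2: nu = 0, mu = 6 > 0 -> violates mu << nu.
  x3: nu = 3 > 0 -> no constraint.
  x4: nu = 2 > 0 -> no constraint.
  x5: nu = 0, mu = 8 > 0 -> violates mu << nu.
  x6: nu = 5 > 0 -> no constraint.
The atom(s) x2, x5 violate the condition (nu = 0 but mu > 0). Therefore mu is NOT absolutely continuous w.r.t. nu.

no


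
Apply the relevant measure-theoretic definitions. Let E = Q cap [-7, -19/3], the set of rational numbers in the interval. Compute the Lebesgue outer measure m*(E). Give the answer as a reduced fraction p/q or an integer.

The set Q cap [-7, -19/3] is countable (a subset of the countable set Q). Lebesgue outer measure of any countable set is 0: each singleton {q} has m*({q}) = 0, and by countable subadditivity m*(union_k {q_k}) <= sum_k m*({q_k}) = sum_k 0 = 0. The reverse inequality m*(E) >= 0 is automatic. So m*(Q cap [-7, -19/3]) = 0.

0


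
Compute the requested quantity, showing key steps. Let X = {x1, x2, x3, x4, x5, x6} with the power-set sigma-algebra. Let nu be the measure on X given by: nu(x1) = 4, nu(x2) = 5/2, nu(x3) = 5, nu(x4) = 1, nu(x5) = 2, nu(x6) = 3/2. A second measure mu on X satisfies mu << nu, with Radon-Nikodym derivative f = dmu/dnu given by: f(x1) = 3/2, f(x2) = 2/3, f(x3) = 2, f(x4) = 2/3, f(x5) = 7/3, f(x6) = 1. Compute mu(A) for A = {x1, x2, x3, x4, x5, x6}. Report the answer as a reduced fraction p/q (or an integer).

By the defining property of the Radon-Nikodym derivative, for every measurable set A,
  mu(A) = integral_A f dnu.
Since nu is a discrete measure concentrated on the atoms of X, the integral over A reduces to the sum
  mu(A) = sum_{x in A} f(x) * nu({x}).
Computing each term:
  x1: f(x1) * nu(x1) = 3/2 * 4 = 6.
  x2: f(x2) * nu(x2) = 2/3 * 5/2 = 5/3.
  x3: f(x3) * nu(x3) = 2 * 5 = 10.
  x4: f(x4) * nu(x4) = 2/3 * 1 = 2/3.
  x5: f(x5) * nu(x5) = 7/3 * 2 = 14/3.
  x6: f(x6) * nu(x6) = 1 * 3/2 = 3/2.
Summing: mu(A) = 6 + 5/3 + 10 + 2/3 + 14/3 + 3/2 = 49/2.

49/2


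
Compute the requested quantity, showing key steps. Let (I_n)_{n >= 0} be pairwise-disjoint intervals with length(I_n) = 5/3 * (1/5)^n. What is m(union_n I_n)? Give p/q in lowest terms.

By countable additivity of the Lebesgue measure on pairwise disjoint measurable sets,
  m(union_{n >= 0} I_n) = sum_{n >= 0} m(I_n) = sum_{n >= 0} a * r^n,
  with a = 5/3 and r = 1/5.
Since 0 < r = 1/5 < 1, the geometric series converges:
  sum_{n >= 0} a * r^n = a / (1 - r).
  = 5/3 / (1 - 1/5)
  = 5/3 / (4/5)
  = 25/12.

25/12


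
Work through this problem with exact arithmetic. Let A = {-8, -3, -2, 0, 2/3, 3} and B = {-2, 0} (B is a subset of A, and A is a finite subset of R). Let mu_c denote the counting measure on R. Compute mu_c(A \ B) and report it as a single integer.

Counting measure assigns mu_c(E) = |E| (number of elements) when E is finite. For B subset A, A \ B is the set of elements of A not in B, so |A \ B| = |A| - |B|.
|A| = 6, |B| = 2, so mu_c(A \ B) = 6 - 2 = 4.

4


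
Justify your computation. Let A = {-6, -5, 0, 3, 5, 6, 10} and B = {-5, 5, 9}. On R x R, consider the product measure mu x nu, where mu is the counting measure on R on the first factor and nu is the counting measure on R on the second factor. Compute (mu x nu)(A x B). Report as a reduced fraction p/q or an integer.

For a measurable rectangle A x B, the product measure satisfies
  (mu x nu)(A x B) = mu(A) * nu(B).
  mu(A) = 7.
  nu(B) = 3.
  (mu x nu)(A x B) = 7 * 3 = 21.

21


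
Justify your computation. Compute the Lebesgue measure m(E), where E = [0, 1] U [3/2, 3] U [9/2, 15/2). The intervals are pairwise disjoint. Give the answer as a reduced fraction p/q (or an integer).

For pairwise disjoint intervals, m(union_i I_i) = sum_i m(I_i),
and m is invariant under swapping open/closed endpoints (single points have measure 0).
So m(E) = sum_i (b_i - a_i).
  I_1 has length 1 - 0 = 1.
  I_2 has length 3 - 3/2 = 3/2.
  I_3 has length 15/2 - 9/2 = 3.
Summing:
  m(E) = 1 + 3/2 + 3 = 11/2.

11/2


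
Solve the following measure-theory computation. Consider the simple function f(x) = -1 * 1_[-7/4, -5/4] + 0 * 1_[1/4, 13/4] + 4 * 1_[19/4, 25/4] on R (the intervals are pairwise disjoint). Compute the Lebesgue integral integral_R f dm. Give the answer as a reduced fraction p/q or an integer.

For a simple function f = sum_i c_i * 1_{A_i} with disjoint A_i,
  integral f dm = sum_i c_i * m(A_i).
Lengths of the A_i:
  m(A_1) = -5/4 - (-7/4) = 1/2.
  m(A_2) = 13/4 - 1/4 = 3.
  m(A_3) = 25/4 - 19/4 = 3/2.
Contributions c_i * m(A_i):
  (-1) * (1/2) = -1/2.
  (0) * (3) = 0.
  (4) * (3/2) = 6.
Total: -1/2 + 0 + 6 = 11/2.

11/2


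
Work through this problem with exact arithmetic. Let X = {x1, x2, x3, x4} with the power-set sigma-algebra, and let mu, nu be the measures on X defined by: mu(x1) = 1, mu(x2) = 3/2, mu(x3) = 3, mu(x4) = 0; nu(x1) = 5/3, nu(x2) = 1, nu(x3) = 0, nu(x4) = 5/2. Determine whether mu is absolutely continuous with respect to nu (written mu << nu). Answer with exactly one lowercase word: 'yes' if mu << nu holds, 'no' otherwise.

mu << nu means: every nu-null measurable set is also mu-null; equivalently, for every atom x, if nu({x}) = 0 then mu({x}) = 0.
Checking each atom:
  x1: nu = 5/3 > 0 -> no constraint.
  x2: nu = 1 > 0 -> no constraint.
  x3: nu = 0, mu = 3 > 0 -> violates mu << nu.
  x4: nu = 5/2 > 0 -> no constraint.
The atom(s) x3 violate the condition (nu = 0 but mu > 0). Therefore mu is NOT absolutely continuous w.r.t. nu.

no


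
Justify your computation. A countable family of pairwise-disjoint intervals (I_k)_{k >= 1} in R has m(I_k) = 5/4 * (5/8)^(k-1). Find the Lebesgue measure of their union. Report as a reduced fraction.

By countable additivity of the Lebesgue measure on pairwise disjoint measurable sets,
  m(union_{k >= 1} I_k) = sum_{k >= 1} m(I_k) = sum_{k >= 1} a * r^(k-1),
  with a = 5/4 and r = 5/8.
Since 0 < r = 5/8 < 1, the geometric series converges:
  sum_{k >= 1} a * r^(k-1) = a / (1 - r).
  = 5/4 / (1 - 5/8)
  = 5/4 / (3/8)
  = 10/3.

10/3


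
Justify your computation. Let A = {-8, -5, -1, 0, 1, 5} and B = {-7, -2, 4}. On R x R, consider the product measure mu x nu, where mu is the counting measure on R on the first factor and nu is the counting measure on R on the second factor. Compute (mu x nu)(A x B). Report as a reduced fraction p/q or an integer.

For a measurable rectangle A x B, the product measure satisfies
  (mu x nu)(A x B) = mu(A) * nu(B).
  mu(A) = 6.
  nu(B) = 3.
  (mu x nu)(A x B) = 6 * 3 = 18.

18


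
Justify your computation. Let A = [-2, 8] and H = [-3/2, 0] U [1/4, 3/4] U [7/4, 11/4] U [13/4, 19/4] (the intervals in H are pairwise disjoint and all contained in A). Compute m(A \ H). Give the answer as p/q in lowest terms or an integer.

The ambient interval has length m(A) = 8 - (-2) = 10.
Since the holes are disjoint and sit inside A, by finite additivity
  m(H) = sum_i (b_i - a_i), and m(A \ H) = m(A) - m(H).
Computing the hole measures:
  m(H_1) = 0 - (-3/2) = 3/2.
  m(H_2) = 3/4 - 1/4 = 1/2.
  m(H_3) = 11/4 - 7/4 = 1.
  m(H_4) = 19/4 - 13/4 = 3/2.
Summed: m(H) = 3/2 + 1/2 + 1 + 3/2 = 9/2.
So m(A \ H) = 10 - 9/2 = 11/2.

11/2


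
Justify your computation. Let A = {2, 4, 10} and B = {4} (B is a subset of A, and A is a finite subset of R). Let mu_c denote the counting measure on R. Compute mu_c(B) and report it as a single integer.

Counting measure assigns mu_c(E) = |E| (number of elements) when E is finite.
B has 1 element(s), so mu_c(B) = 1.

1


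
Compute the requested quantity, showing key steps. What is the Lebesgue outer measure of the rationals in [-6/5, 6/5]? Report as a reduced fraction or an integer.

The set Q cap [-6/5, 6/5] is countable (a subset of the countable set Q). Lebesgue outer measure of any countable set is 0: each singleton {q} has m*({q}) = 0, and by countable subadditivity m*(union_k {q_k}) <= sum_k m*({q_k}) = sum_k 0 = 0. The reverse inequality m*(E) >= 0 is automatic. So m*(Q cap [-6/5, 6/5]) = 0.

0


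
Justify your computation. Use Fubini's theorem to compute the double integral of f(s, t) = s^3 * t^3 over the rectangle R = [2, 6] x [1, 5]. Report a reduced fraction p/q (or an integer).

f(s, t) is a tensor product of a function of s and a function of t, and both factors are bounded continuous (hence Lebesgue integrable) on the rectangle, so Fubini's theorem applies:
  integral_R f d(m x m) = (integral_a1^b1 s^3 ds) * (integral_a2^b2 t^3 dt).
Inner integral in s: integral_{2}^{6} s^3 ds = (6^4 - 2^4)/4
  = 320.
Inner integral in t: integral_{1}^{5} t^3 dt = (5^4 - 1^4)/4
  = 156.
Product: (320) * (156) = 49920.

49920


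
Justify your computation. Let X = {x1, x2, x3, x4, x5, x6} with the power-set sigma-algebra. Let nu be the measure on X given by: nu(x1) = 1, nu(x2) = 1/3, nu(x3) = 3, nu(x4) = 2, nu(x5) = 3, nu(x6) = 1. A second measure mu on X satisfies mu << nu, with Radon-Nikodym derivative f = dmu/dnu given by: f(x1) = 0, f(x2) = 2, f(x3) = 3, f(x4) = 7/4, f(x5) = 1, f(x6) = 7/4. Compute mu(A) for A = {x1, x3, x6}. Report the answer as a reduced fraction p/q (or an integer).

By the defining property of the Radon-Nikodym derivative, for every measurable set A,
  mu(A) = integral_A f dnu.
Since nu is a discrete measure concentrated on the atoms of X, the integral over A reduces to the sum
  mu(A) = sum_{x in A} f(x) * nu({x}).
Computing each term:
  x1: f(x1) * nu(x1) = 0 * 1 = 0.
  x3: f(x3) * nu(x3) = 3 * 3 = 9.
  x6: f(x6) * nu(x6) = 7/4 * 1 = 7/4.
Summing: mu(A) = 0 + 9 + 7/4 = 43/4.

43/4


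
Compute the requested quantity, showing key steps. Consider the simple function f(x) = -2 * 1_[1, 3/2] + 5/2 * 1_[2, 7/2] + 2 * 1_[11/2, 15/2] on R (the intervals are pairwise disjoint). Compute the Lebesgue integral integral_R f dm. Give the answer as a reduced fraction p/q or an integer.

For a simple function f = sum_i c_i * 1_{A_i} with disjoint A_i,
  integral f dm = sum_i c_i * m(A_i).
Lengths of the A_i:
  m(A_1) = 3/2 - 1 = 1/2.
  m(A_2) = 7/2 - 2 = 3/2.
  m(A_3) = 15/2 - 11/2 = 2.
Contributions c_i * m(A_i):
  (-2) * (1/2) = -1.
  (5/2) * (3/2) = 15/4.
  (2) * (2) = 4.
Total: -1 + 15/4 + 4 = 27/4.

27/4


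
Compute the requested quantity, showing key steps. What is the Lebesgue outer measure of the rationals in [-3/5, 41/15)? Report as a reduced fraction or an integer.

E = Q cap [-3/5, 41/15) is a subset of Q, which is countable. Enumerate Q = {q_1, q_2, ...}; for any eps > 0, cover q_k by the open interval (q_k - eps/2^(k+1), q_k + eps/2^(k+1)), of length eps/2^k. The total cover length is sum_{k>=1} eps/2^k = eps. Hence m*(E) <= m*(Q) <= eps for every eps > 0, and since outer measure is non-negative, m*(E) = 0.

0


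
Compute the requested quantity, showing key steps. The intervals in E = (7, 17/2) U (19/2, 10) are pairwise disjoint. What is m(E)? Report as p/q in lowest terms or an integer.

For pairwise disjoint intervals, m(union_i I_i) = sum_i m(I_i),
and m is invariant under swapping open/closed endpoints (single points have measure 0).
So m(E) = sum_i (b_i - a_i).
  I_1 has length 17/2 - 7 = 3/2.
  I_2 has length 10 - 19/2 = 1/2.
Summing:
  m(E) = 3/2 + 1/2 = 2.

2


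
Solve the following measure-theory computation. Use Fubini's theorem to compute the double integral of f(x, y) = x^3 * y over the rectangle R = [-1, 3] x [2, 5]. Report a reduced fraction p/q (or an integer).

f(x, y) is a tensor product of a function of x and a function of y, and both factors are bounded continuous (hence Lebesgue integrable) on the rectangle, so Fubini's theorem applies:
  integral_R f d(m x m) = (integral_a1^b1 x^3 dx) * (integral_a2^b2 y dy).
Inner integral in x: integral_{-1}^{3} x^3 dx = (3^4 - (-1)^4)/4
  = 20.
Inner integral in y: integral_{2}^{5} y dy = (5^2 - 2^2)/2
  = 21/2.
Product: (20) * (21/2) = 210.

210


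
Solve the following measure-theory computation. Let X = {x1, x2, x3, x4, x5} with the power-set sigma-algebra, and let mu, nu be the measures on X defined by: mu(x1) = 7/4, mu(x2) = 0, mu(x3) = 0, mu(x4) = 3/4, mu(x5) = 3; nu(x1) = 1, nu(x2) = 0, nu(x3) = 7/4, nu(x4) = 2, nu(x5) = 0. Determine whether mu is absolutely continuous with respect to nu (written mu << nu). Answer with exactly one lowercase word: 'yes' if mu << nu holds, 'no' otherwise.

mu << nu means: every nu-null measurable set is also mu-null; equivalently, for every atom x, if nu({x}) = 0 then mu({x}) = 0.
Checking each atom:
  x1: nu = 1 > 0 -> no constraint.
  x2: nu = 0, mu = 0 -> consistent with mu << nu.
  x3: nu = 7/4 > 0 -> no constraint.
  x4: nu = 2 > 0 -> no constraint.
  x5: nu = 0, mu = 3 > 0 -> violates mu << nu.
The atom(s) x5 violate the condition (nu = 0 but mu > 0). Therefore mu is NOT absolutely continuous w.r.t. nu.

no


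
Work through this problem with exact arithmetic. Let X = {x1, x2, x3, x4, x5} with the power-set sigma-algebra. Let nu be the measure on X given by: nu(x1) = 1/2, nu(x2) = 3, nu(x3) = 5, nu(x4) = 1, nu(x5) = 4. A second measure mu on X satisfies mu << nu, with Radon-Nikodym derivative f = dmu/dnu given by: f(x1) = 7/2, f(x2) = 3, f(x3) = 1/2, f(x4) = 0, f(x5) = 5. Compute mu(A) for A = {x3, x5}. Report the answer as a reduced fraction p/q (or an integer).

By the defining property of the Radon-Nikodym derivative, for every measurable set A,
  mu(A) = integral_A f dnu.
Since nu is a discrete measure concentrated on the atoms of X, the integral over A reduces to the sum
  mu(A) = sum_{x in A} f(x) * nu({x}).
Computing each term:
  x3: f(x3) * nu(x3) = 1/2 * 5 = 5/2.
  x5: f(x5) * nu(x5) = 5 * 4 = 20.
Summing: mu(A) = 5/2 + 20 = 45/2.

45/2


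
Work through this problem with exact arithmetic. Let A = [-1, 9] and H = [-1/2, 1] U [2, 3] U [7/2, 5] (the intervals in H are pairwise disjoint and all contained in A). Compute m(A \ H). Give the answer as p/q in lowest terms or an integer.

The ambient interval has length m(A) = 9 - (-1) = 10.
Since the holes are disjoint and sit inside A, by finite additivity
  m(H) = sum_i (b_i - a_i), and m(A \ H) = m(A) - m(H).
Computing the hole measures:
  m(H_1) = 1 - (-1/2) = 3/2.
  m(H_2) = 3 - 2 = 1.
  m(H_3) = 5 - 7/2 = 3/2.
Summed: m(H) = 3/2 + 1 + 3/2 = 4.
So m(A \ H) = 10 - 4 = 6.

6


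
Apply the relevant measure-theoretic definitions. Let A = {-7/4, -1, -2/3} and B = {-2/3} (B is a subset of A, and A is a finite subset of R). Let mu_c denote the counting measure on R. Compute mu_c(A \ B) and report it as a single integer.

Counting measure assigns mu_c(E) = |E| (number of elements) when E is finite. For B subset A, A \ B is the set of elements of A not in B, so |A \ B| = |A| - |B|.
|A| = 3, |B| = 1, so mu_c(A \ B) = 3 - 1 = 2.

2


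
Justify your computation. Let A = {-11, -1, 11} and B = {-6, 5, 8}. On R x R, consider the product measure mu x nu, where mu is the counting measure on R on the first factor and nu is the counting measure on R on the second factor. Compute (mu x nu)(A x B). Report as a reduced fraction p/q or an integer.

For a measurable rectangle A x B, the product measure satisfies
  (mu x nu)(A x B) = mu(A) * nu(B).
  mu(A) = 3.
  nu(B) = 3.
  (mu x nu)(A x B) = 3 * 3 = 9.

9


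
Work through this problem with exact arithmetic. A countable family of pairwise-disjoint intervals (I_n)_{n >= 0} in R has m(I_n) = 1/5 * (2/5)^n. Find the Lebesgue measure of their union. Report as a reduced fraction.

By countable additivity of the Lebesgue measure on pairwise disjoint measurable sets,
  m(union_{n >= 0} I_n) = sum_{n >= 0} m(I_n) = sum_{n >= 0} a * r^n,
  with a = 1/5 and r = 2/5.
Since 0 < r = 2/5 < 1, the geometric series converges:
  sum_{n >= 0} a * r^n = a / (1 - r).
  = 1/5 / (1 - 2/5)
  = 1/5 / (3/5)
  = 1/3.

1/3


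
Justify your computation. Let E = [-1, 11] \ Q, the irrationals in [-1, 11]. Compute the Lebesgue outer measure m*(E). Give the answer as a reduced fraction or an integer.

The interval I = [-1, 11] has m(I) = 11 - (-1) = 12 (endpoints are measure-zero, so open/closed/half-open agree). Write I = (I cap Q) u (I \ Q). The rationals in I are countable, so m*(I cap Q) = 0 (cover each rational by intervals whose total length is arbitrarily small). By countable subadditivity m*(I) <= m*(I cap Q) + m*(I \ Q), hence m*(I \ Q) >= m(I) = 12. The reverse inequality m*(I \ Q) <= m*(I) = 12 is trivial since (I \ Q) is a subset of I. Therefore m*(I \ Q) = 12.

12


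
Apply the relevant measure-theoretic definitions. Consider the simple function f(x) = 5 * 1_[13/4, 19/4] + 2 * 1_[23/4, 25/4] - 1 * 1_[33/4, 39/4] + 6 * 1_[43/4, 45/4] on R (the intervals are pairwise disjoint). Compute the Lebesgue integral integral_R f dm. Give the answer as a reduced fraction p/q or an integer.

For a simple function f = sum_i c_i * 1_{A_i} with disjoint A_i,
  integral f dm = sum_i c_i * m(A_i).
Lengths of the A_i:
  m(A_1) = 19/4 - 13/4 = 3/2.
  m(A_2) = 25/4 - 23/4 = 1/2.
  m(A_3) = 39/4 - 33/4 = 3/2.
  m(A_4) = 45/4 - 43/4 = 1/2.
Contributions c_i * m(A_i):
  (5) * (3/2) = 15/2.
  (2) * (1/2) = 1.
  (-1) * (3/2) = -3/2.
  (6) * (1/2) = 3.
Total: 15/2 + 1 - 3/2 + 3 = 10.

10


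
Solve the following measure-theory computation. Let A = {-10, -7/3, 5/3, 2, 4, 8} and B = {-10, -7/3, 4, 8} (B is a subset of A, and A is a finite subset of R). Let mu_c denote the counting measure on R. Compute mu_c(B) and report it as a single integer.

Counting measure assigns mu_c(E) = |E| (number of elements) when E is finite.
B has 4 element(s), so mu_c(B) = 4.

4


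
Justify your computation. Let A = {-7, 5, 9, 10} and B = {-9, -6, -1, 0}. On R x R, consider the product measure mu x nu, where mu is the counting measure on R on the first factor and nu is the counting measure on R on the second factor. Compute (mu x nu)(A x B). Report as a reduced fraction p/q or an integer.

For a measurable rectangle A x B, the product measure satisfies
  (mu x nu)(A x B) = mu(A) * nu(B).
  mu(A) = 4.
  nu(B) = 4.
  (mu x nu)(A x B) = 4 * 4 = 16.

16


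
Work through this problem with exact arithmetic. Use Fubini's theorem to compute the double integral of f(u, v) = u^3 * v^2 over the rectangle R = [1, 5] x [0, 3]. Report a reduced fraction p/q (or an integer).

f(u, v) is a tensor product of a function of u and a function of v, and both factors are bounded continuous (hence Lebesgue integrable) on the rectangle, so Fubini's theorem applies:
  integral_R f d(m x m) = (integral_a1^b1 u^3 du) * (integral_a2^b2 v^2 dv).
Inner integral in u: integral_{1}^{5} u^3 du = (5^4 - 1^4)/4
  = 156.
Inner integral in v: integral_{0}^{3} v^2 dv = (3^3 - 0^3)/3
  = 9.
Product: (156) * (9) = 1404.

1404


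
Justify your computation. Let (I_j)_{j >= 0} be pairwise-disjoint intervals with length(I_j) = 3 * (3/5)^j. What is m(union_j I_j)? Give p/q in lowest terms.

By countable additivity of the Lebesgue measure on pairwise disjoint measurable sets,
  m(union_{j >= 0} I_j) = sum_{j >= 0} m(I_j) = sum_{j >= 0} a * r^j,
  with a = 3 and r = 3/5.
Since 0 < r = 3/5 < 1, the geometric series converges:
  sum_{j >= 0} a * r^j = a / (1 - r).
  = 3 / (1 - 3/5)
  = 3 / (2/5)
  = 15/2.

15/2


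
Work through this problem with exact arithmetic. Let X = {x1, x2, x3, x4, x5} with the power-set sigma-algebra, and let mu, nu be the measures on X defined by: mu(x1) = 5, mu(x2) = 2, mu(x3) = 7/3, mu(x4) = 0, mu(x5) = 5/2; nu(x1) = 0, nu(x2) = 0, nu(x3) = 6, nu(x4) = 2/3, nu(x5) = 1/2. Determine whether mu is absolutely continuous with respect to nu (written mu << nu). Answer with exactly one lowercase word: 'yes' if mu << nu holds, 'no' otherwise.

mu << nu means: every nu-null measurable set is also mu-null; equivalently, for every atom x, if nu({x}) = 0 then mu({x}) = 0.
Checking each atom:
  x1: nu = 0, mu = 5 > 0 -> violates mu << nu.
  x2: nu = 0, mu = 2 > 0 -> violates mu << nu.
  x3: nu = 6 > 0 -> no constraint.
  x4: nu = 2/3 > 0 -> no constraint.
  x5: nu = 1/2 > 0 -> no constraint.
The atom(s) x1, x2 violate the condition (nu = 0 but mu > 0). Therefore mu is NOT absolutely continuous w.r.t. nu.

no


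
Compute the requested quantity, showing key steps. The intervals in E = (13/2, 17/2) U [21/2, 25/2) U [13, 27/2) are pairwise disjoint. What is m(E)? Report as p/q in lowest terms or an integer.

For pairwise disjoint intervals, m(union_i I_i) = sum_i m(I_i),
and m is invariant under swapping open/closed endpoints (single points have measure 0).
So m(E) = sum_i (b_i - a_i).
  I_1 has length 17/2 - 13/2 = 2.
  I_2 has length 25/2 - 21/2 = 2.
  I_3 has length 27/2 - 13 = 1/2.
Summing:
  m(E) = 2 + 2 + 1/2 = 9/2.

9/2


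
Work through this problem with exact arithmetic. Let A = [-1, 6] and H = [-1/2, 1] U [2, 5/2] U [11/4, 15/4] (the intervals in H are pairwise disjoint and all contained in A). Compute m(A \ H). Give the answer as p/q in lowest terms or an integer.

The ambient interval has length m(A) = 6 - (-1) = 7.
Since the holes are disjoint and sit inside A, by finite additivity
  m(H) = sum_i (b_i - a_i), and m(A \ H) = m(A) - m(H).
Computing the hole measures:
  m(H_1) = 1 - (-1/2) = 3/2.
  m(H_2) = 5/2 - 2 = 1/2.
  m(H_3) = 15/4 - 11/4 = 1.
Summed: m(H) = 3/2 + 1/2 + 1 = 3.
So m(A \ H) = 7 - 3 = 4.

4


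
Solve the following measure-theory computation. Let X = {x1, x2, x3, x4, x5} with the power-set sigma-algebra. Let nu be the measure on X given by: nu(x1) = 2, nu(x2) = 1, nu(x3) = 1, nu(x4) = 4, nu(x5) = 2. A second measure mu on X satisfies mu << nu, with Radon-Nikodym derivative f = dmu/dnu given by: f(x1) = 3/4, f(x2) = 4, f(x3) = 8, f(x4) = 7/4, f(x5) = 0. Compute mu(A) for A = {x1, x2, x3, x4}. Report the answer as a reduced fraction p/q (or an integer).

By the defining property of the Radon-Nikodym derivative, for every measurable set A,
  mu(A) = integral_A f dnu.
Since nu is a discrete measure concentrated on the atoms of X, the integral over A reduces to the sum
  mu(A) = sum_{x in A} f(x) * nu({x}).
Computing each term:
  x1: f(x1) * nu(x1) = 3/4 * 2 = 3/2.
  x2: f(x2) * nu(x2) = 4 * 1 = 4.
  x3: f(x3) * nu(x3) = 8 * 1 = 8.
  x4: f(x4) * nu(x4) = 7/4 * 4 = 7.
Summing: mu(A) = 3/2 + 4 + 8 + 7 = 41/2.

41/2


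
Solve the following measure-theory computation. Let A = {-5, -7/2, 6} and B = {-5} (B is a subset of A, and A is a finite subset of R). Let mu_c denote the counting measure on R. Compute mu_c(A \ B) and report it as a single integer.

Counting measure assigns mu_c(E) = |E| (number of elements) when E is finite. For B subset A, A \ B is the set of elements of A not in B, so |A \ B| = |A| - |B|.
|A| = 3, |B| = 1, so mu_c(A \ B) = 3 - 1 = 2.

2


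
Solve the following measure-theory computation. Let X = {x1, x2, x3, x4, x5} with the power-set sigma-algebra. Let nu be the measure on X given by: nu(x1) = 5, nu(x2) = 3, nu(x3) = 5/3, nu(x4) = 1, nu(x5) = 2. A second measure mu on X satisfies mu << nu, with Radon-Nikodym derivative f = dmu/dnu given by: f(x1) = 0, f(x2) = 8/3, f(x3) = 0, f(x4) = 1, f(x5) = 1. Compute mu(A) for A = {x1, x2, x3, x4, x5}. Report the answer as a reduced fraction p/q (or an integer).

By the defining property of the Radon-Nikodym derivative, for every measurable set A,
  mu(A) = integral_A f dnu.
Since nu is a discrete measure concentrated on the atoms of X, the integral over A reduces to the sum
  mu(A) = sum_{x in A} f(x) * nu({x}).
Computing each term:
  x1: f(x1) * nu(x1) = 0 * 5 = 0.
  x2: f(x2) * nu(x2) = 8/3 * 3 = 8.
  x3: f(x3) * nu(x3) = 0 * 5/3 = 0.
  x4: f(x4) * nu(x4) = 1 * 1 = 1.
  x5: f(x5) * nu(x5) = 1 * 2 = 2.
Summing: mu(A) = 0 + 8 + 0 + 1 + 2 = 11.

11


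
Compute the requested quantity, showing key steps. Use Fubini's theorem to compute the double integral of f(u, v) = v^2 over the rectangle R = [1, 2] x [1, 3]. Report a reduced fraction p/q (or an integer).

f(u, v) is a tensor product of a function of u and a function of v, and both factors are bounded continuous (hence Lebesgue integrable) on the rectangle, so Fubini's theorem applies:
  integral_R f d(m x m) = (integral_a1^b1 1 du) * (integral_a2^b2 v^2 dv).
Inner integral in u: integral_{1}^{2} 1 du = (2^1 - 1^1)/1
  = 1.
Inner integral in v: integral_{1}^{3} v^2 dv = (3^3 - 1^3)/3
  = 26/3.
Product: (1) * (26/3) = 26/3.

26/3


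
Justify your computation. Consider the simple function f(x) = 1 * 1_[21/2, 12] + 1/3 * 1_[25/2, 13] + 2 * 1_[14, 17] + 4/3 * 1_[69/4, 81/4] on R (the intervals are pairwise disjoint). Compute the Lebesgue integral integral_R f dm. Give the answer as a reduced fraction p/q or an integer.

For a simple function f = sum_i c_i * 1_{A_i} with disjoint A_i,
  integral f dm = sum_i c_i * m(A_i).
Lengths of the A_i:
  m(A_1) = 12 - 21/2 = 3/2.
  m(A_2) = 13 - 25/2 = 1/2.
  m(A_3) = 17 - 14 = 3.
  m(A_4) = 81/4 - 69/4 = 3.
Contributions c_i * m(A_i):
  (1) * (3/2) = 3/2.
  (1/3) * (1/2) = 1/6.
  (2) * (3) = 6.
  (4/3) * (3) = 4.
Total: 3/2 + 1/6 + 6 + 4 = 35/3.

35/3


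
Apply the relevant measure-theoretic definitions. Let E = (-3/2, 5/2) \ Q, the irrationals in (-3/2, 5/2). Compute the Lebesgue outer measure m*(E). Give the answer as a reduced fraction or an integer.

The interval I = (-3/2, 5/2) has m(I) = 5/2 - (-3/2) = 4 (endpoints are measure-zero, so open/closed/half-open agree). Write I = (I cap Q) u (I \ Q). The rationals in I are countable, so m*(I cap Q) = 0 (cover each rational by intervals whose total length is arbitrarily small). By countable subadditivity m*(I) <= m*(I cap Q) + m*(I \ Q), hence m*(I \ Q) >= m(I) = 4. The reverse inequality m*(I \ Q) <= m*(I) = 4 is trivial since (I \ Q) is a subset of I. Therefore m*(I \ Q) = 4.

4


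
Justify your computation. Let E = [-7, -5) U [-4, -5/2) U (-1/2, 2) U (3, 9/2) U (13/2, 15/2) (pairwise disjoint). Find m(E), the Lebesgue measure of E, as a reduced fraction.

For pairwise disjoint intervals, m(union_i I_i) = sum_i m(I_i),
and m is invariant under swapping open/closed endpoints (single points have measure 0).
So m(E) = sum_i (b_i - a_i).
  I_1 has length -5 - (-7) = 2.
  I_2 has length -5/2 - (-4) = 3/2.
  I_3 has length 2 - (-1/2) = 5/2.
  I_4 has length 9/2 - 3 = 3/2.
  I_5 has length 15/2 - 13/2 = 1.
Summing:
  m(E) = 2 + 3/2 + 5/2 + 3/2 + 1 = 17/2.

17/2
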